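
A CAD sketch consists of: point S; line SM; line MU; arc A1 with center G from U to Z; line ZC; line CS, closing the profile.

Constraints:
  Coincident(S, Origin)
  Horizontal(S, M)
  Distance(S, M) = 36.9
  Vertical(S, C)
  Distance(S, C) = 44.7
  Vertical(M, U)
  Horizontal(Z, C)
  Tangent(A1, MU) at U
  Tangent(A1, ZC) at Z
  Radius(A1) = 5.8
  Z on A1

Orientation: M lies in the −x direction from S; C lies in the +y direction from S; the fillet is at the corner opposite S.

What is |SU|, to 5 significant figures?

53.617

S is at the origin; S and M share the same y with |SM| = 36.9 and M on the −x side, so M = (-36.900, 0.0000). SC is vertical with |SC| = 44.7 and C on the +y side, so C = (0.0000, 44.700). The virtual corner opposite S is at (-36.900, 44.700). The tangent condition forces GU to be normal to MU and since A1 is tangent to ZC there, GZ ⟂ ZC, with radius 5.8, so the center G sits 5.8 in from both sides at G = (-31.100, 38.900). That places the tangent points at U = (-36.900, 38.900) on MU and Z = (-31.100, 44.700) on ZC. Then |SU| = |U − S| = 53.617.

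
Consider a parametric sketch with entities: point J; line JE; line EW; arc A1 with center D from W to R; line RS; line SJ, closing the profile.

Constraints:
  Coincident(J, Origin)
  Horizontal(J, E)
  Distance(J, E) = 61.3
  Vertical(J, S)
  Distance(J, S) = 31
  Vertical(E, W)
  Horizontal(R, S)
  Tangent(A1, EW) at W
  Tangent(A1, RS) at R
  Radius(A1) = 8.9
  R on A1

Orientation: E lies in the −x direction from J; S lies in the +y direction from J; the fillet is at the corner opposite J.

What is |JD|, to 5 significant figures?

56.870

J and S share the same x with |JS| = 31.0 and S on the +y side, so S = (0.0000, 31.000). The virtual corner opposite J is at (-61.300, 31.000). The tangent condition forces DW to be normal to EW and since A1 is tangent to RS there, DR ⟂ RS, with radius 8.9, so the center D sits 8.9 in from both sides at D = (-52.400, 22.100). Then |JD| = |D − J| = 56.870.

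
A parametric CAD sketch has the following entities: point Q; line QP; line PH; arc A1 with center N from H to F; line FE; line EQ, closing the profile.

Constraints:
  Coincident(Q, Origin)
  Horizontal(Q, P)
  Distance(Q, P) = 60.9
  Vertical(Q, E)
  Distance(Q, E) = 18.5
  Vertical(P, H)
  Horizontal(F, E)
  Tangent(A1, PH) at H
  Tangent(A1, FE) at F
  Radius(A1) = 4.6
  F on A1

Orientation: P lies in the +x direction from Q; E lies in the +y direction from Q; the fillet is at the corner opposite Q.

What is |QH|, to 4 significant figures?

62.47

Q is at the origin; QP is horizontal with |QP| = 60.9 and P on the +x side, so P = (60.90, 0.000). QE is vertical with |QE| = 18.5 and E on the +y side, so E = (0.000, 18.50). The virtual corner opposite Q is at (60.90, 18.50). A1 meets PH tangentially, so NH is at right angles to PH and the tangent condition forces NF to be normal to FE, with radius 4.6, so the center N sits 4.6 in from both sides at N = (56.30, 13.90). That places the tangent points at H = (60.90, 13.90) on PH and F = (56.30, 18.50) on FE. Then |QH| = |H − Q| = 62.47.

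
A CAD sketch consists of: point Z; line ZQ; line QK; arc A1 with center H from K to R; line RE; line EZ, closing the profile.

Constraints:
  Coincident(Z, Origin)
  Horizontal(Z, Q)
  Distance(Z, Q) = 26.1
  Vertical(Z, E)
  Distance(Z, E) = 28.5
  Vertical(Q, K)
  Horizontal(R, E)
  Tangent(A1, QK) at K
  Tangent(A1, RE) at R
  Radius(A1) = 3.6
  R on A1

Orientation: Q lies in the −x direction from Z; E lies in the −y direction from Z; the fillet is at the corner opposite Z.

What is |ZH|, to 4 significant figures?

33.56

ZE is vertical with |ZE| = 28.5 and E on the −y side, so E = (0.000, -28.50). The virtual corner opposite Z is at (-26.10, -28.50). The tangent condition forces HK to be normal to QK and tangency of A1 to RE means the radius HR is perpendicular to RE, with radius 3.6, so the center H sits 3.6 in from both sides at H = (-22.50, -24.90). Then |ZH| = |H − Z| = 33.56.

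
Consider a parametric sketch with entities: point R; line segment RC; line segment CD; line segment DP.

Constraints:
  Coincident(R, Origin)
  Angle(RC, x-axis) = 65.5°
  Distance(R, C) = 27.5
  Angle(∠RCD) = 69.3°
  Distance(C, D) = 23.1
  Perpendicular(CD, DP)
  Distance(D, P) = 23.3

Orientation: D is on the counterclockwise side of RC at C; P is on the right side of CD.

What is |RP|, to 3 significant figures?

50.8

∠RCD = 69.3°, so CD runs at 65.5° + (180° − 69.3°) = 176° from the x-axis; with |CD| = 23.1, D = C + 23.1·(cos 176°, sin 176°) = (-11.6, 26.6). The perpendicularity gives DP at right angles to CD; with |DP| = 23.3 on the right of CD, P = D + 23.3·(0.0663, 0.998) = (-10.1, 49.8). Then |RP| = |P − R| = 50.8.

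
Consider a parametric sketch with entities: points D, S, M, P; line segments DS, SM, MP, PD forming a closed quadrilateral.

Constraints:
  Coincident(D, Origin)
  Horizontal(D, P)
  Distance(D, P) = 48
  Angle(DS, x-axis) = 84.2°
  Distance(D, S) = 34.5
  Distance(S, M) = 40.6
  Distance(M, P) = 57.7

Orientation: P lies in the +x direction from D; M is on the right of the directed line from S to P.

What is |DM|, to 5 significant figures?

10.405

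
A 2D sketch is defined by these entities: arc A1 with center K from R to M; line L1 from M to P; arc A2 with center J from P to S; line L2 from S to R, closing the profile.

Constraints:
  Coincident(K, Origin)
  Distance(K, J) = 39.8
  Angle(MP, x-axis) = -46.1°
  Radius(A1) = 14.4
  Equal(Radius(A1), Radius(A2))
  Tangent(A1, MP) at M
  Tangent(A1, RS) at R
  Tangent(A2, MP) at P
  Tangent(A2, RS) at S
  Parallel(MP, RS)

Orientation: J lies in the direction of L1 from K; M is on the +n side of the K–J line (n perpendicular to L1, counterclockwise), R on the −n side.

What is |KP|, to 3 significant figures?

42.3

The slot axis is L1's direction at -46.1°, so u = (cos -46.1°, sin -46.1°) = (0.693, -0.721) and n = (−sin -46.1°, cos -46.1°) = (0.721, 0.693). K is at the origin and J lies 39.8 along u from K, so J = 39.8·u = (27.6, -28.7). Tangency of A1 to both parallel lines with radius 14.4 puts M and R at K ± 14.4·n: M = (10.4, 9.98), R = (-10.4, -9.98). Equal radii place P and S the same way about J: P = J + 14.4·n = (38.0, -18.7), S = J − 14.4·n = (17.2, -38.7). Then |KP| = |P − K| = 42.3.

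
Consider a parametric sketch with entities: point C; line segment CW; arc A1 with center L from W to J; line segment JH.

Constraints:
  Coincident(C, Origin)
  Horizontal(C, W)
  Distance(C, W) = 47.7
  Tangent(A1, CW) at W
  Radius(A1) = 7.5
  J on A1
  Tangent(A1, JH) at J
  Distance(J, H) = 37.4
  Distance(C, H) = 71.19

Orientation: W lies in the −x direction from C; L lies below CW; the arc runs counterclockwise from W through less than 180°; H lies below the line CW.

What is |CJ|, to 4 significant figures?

55.71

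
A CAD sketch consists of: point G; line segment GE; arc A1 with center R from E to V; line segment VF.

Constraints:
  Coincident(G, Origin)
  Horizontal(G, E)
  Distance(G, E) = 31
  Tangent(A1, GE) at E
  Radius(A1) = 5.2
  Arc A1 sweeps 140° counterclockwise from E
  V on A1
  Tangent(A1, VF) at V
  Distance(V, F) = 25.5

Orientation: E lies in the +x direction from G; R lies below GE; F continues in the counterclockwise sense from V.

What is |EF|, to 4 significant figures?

30.27

G is at the origin; GE is horizontal with |GE| = 31.0 and E on the +x side, so E = (31.00, 0.000). Tangency of A1 to GE means the radius RE is perpendicular to GE, so R = E + (0, -5.2) = (31.00, -5.200). On A1, E sits at bearing 90° from R; a 140° counterclockwise sweep puts V at bearing 230°, so V = R + 5.2·(cos 230°, sin 230°) = (27.66, -9.183). The tangent condition forces RV to be normal to VF, so VF runs along (−sin 230°, cos 230°); with |VF| = 25.5, F = (47.19, -25.57). Then |EF| = |F − E| = 30.27.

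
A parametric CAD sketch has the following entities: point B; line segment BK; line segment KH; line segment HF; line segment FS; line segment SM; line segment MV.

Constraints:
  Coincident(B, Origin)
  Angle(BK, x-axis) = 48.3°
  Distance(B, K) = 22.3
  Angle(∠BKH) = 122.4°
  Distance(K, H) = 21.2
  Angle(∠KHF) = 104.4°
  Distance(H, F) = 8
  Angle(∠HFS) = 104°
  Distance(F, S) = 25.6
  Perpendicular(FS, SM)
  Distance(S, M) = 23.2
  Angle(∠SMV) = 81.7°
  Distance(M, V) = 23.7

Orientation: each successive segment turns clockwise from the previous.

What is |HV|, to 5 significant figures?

12.691

B is at the origin; BK runs at 48.3° with length 22.3, so K = (14.835, 16.650). ∠BKH = 122.4° gives KH at -9.3000° from the x-axis; with |KH| = 21.2, H = (35.756, 13.224). ∠KHF = 104.4° gives HF at -84.900° from the x-axis; with |HF| = 8.0, F = (36.467, 5.2557). ∠HFS = 104.0° gives FS at -160.90° from the x-axis; with |FS| = 25.6, S = (12.276, -3.1211). FS is perpendicular to SM, so SM runs at 109.10°; with |SM| = 23.2, M = (4.6850, 18.802). ∠SMV = 81.7° gives MV at 10.800° from the x-axis; with |MV| = 23.7, V = (27.965, 23.243). Then |HV| = |V − H| = 12.691.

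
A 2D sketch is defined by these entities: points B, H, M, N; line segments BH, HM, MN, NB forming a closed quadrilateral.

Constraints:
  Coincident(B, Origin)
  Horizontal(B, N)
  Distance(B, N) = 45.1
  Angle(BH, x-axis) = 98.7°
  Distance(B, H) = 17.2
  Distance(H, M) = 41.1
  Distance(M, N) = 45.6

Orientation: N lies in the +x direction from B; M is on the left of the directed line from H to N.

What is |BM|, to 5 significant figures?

51.924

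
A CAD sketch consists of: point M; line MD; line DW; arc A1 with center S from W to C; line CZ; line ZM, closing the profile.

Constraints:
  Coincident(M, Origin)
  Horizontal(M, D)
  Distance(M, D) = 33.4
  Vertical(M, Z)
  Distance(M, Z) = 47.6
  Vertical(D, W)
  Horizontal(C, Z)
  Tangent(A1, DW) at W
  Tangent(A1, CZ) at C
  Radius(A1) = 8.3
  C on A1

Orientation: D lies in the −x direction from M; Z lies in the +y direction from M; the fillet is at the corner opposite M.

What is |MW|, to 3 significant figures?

51.6

M is at the origin; M and D share the same y with |MD| = 33.4 and D on the −x side, so D = (-33.4, 0.00). MZ is vertical with |MZ| = 47.6 and Z on the +y side, so Z = (0.00, 47.6). The virtual corner opposite M is at (-33.4, 47.6). Since A1 is tangent to DW there, SW ⟂ DW and tangency of A1 to CZ means the radius SC is perpendicular to CZ, with radius 8.3, so the center S sits 8.3 in from both sides at S = (-25.1, 39.3). That places the tangent points at W = (-33.4, 39.3) on DW and C = (-25.1, 47.6) on CZ. Then |MW| = |W − M| = 51.6.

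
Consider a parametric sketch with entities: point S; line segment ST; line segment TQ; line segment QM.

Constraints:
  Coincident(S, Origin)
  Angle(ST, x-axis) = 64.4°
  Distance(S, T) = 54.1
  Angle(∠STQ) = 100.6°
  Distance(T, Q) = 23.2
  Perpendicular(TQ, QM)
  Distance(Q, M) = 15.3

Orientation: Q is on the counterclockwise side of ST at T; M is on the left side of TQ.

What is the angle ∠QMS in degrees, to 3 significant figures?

139°

S is at the origin; ST runs at 64.4° with length 54.1, so T = 54.1·(cos 64.4°, sin 64.4°) = (23.4, 48.8). ∠STQ = 100.6°, so TQ runs at 64.4° + (180° − 100.6°) = 144° from the x-axis; with |TQ| = 23.2, Q = T + 23.2·(cos 144°, sin 144°) = (4.65, 62.5). TQ ⟂ QM; with |QM| = 15.3 on the left of TQ, M = Q + 15.3·(-0.591, -0.807) = (-4.38, 50.1). Then cos ∠QMS = MQ·MS / (|MQ||MS|), giving 139°.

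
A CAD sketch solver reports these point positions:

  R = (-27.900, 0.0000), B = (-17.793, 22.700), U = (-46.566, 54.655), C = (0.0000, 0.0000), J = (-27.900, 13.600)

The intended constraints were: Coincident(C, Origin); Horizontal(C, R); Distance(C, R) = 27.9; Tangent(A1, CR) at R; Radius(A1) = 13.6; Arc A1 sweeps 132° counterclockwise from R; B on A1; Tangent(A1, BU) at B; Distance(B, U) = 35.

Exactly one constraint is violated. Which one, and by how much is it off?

Distance(B, U) = 35 — off by 8.00.

C = (0.00, 0.00) ✓; C.y = 0.00, R.y = 0.00 ✓; |CR| = 27.90 ✓; ∠(JR, RC) = 90.00° ✓; |JR| = 13.60 ✓; bearing(J→B) − bearing(J→R) = 132.0° ✓; |JB| = 13.60 ✓; ∠(JB, BU) = 90.00° ✓; |BU| = 43.00 ✗.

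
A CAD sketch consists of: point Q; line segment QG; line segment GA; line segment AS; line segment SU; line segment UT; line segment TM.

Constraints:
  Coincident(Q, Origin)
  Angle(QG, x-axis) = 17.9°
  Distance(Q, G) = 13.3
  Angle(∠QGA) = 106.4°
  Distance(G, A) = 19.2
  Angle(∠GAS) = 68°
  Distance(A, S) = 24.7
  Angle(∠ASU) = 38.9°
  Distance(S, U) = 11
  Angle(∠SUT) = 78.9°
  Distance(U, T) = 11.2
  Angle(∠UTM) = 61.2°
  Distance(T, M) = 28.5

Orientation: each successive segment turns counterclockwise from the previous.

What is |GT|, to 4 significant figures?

21.13

Q is at the origin; QG runs at 17.9° with length 13.3, so G = (12.66, 4.088). ∠QGA = 106.4° gives GA at 91.50° from the x-axis; with |GA| = 19.2, A = (12.15, 23.28). ∠GAS = 68.0° gives AS at -156.5° from the x-axis; with |AS| = 24.7, S = (-10.50, 13.43). ∠ASU = 38.9° gives SU at -15.40° from the x-axis; with |SU| = 11.0, U = (0.1073, 10.51). ∠SUT = 78.9° gives UT at 85.70° from the x-axis; with |UT| = 11.2, T = (0.9470, 21.68). Then |GT| = |T − G| = 21.13.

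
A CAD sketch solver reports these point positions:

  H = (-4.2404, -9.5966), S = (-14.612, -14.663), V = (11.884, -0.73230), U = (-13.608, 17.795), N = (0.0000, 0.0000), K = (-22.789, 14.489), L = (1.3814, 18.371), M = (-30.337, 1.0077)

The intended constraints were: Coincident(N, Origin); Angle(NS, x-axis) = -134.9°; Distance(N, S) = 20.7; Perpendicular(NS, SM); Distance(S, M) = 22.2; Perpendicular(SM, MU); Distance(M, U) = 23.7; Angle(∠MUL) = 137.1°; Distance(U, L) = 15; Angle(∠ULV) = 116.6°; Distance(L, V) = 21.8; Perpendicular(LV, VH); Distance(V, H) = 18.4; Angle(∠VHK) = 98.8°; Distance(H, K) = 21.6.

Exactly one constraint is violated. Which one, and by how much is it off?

Distance(H, K) = 21.6 — off by 8.80.

N = (0.00, 0.00) ✓; NS at -134.9° ✓; |NS| = 20.70 ✓; ∠(NS, SM) = 90.00° ✓; |SM| = 22.20 ✓; ∠(SM, MU) = 90.00° ✓; |MU| = 23.70 ✓; ∠MUL = 137.1° ✓; |UL| = 15.00 ✓; ∠ULV = 116.6° ✓; |LV| = 21.80 ✓; ∠(LV, VH) = 90.00° ✓; |VH| = 18.40 ✓; ∠VHK = 98.80° ✓; |HK| = 30.40 ✗.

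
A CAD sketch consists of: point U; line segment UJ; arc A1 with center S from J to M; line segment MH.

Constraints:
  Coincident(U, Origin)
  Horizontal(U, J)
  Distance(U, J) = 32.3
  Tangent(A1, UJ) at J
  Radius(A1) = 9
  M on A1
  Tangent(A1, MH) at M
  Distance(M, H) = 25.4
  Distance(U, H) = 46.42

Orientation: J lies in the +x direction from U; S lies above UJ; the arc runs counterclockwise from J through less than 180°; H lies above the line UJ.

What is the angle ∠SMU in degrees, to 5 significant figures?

7.7422°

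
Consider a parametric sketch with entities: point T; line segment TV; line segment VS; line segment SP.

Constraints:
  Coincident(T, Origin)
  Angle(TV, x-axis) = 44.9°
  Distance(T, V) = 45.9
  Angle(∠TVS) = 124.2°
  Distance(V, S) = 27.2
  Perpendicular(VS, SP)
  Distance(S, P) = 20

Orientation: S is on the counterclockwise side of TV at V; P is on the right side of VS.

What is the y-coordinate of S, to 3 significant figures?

59.1

T is at the origin; TV runs at 44.9° with length 45.9, so V = 45.9·(cos 44.9°, sin 44.9°) = (32.5, 32.4). ∠TVS = 124.2°, so VS runs at 44.9° + (180° − 124.2°) = 101° from the x-axis; with |VS| = 27.2, S = V + 27.2·(cos 101°, sin 101°) = (27.5, 59.1). So S.y = 59.1.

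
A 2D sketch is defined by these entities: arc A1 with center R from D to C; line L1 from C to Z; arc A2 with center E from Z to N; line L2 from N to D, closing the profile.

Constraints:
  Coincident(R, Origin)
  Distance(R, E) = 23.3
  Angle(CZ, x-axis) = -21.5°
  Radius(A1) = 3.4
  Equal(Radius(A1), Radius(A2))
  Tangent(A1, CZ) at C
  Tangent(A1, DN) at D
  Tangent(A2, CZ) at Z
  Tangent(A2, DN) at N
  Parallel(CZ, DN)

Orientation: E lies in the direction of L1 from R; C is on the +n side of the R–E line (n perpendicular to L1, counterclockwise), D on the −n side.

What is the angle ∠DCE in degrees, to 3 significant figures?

81.7°

The slot axis is L1's direction at -21.5°, so u = (cos -21.5°, sin -21.5°) = (0.930, -0.367) and n = (−sin -21.5°, cos -21.5°) = (0.367, 0.930). R is at the origin and E lies 23.3 along u from R, so E = 23.3·u = (21.7, -8.54). Tangency of A1 to both parallel lines with radius 3.4 puts C and D at R ± 3.4·n: C = (1.25, 3.16), D = (-1.25, -3.16). Then cos ∠DCE = CD·CE / (|CD||CE|), giving 81.7°.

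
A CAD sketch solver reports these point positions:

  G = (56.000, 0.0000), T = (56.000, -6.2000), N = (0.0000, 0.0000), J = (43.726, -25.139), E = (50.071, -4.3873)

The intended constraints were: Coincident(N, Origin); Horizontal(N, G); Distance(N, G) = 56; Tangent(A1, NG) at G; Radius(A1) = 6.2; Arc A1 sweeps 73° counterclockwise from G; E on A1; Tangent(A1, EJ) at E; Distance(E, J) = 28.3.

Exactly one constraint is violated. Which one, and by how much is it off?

Distance(E, J) = 28.3 — off by 6.60.

N = (0.00, 0.00) ✓; N.y = 0.00, G.y = 0.00 ✓; |NG| = 56.00 ✓; ∠(TG, GN) = 90.00° ✓; |TG| = 6.200 ✓; bearing(T→E) − bearing(T→G) = 73.00° ✓; |TE| = 6.200 ✓; ∠(TE, EJ) = 90.00° ✓; |EJ| = 21.70 ✗.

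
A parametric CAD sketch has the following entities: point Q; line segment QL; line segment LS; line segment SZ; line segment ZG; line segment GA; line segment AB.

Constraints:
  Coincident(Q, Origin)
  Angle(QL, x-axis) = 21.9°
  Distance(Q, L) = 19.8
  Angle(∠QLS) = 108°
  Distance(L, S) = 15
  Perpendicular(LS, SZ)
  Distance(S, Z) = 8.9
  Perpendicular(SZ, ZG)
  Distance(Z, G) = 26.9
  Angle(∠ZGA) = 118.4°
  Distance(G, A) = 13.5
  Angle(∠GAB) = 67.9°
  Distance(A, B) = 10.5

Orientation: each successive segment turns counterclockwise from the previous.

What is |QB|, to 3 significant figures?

23.0

∠ZGA = 118.4° gives GA at -24.5° from the x-axis; with |GA| = 13.5, A = (22.6, -10.7). ∠GAB = 67.9° gives AB at 87.6° from the x-axis; with |AB| = 10.5, B = (23.0, -0.200). Then |QB| = |B − Q| = 23.0.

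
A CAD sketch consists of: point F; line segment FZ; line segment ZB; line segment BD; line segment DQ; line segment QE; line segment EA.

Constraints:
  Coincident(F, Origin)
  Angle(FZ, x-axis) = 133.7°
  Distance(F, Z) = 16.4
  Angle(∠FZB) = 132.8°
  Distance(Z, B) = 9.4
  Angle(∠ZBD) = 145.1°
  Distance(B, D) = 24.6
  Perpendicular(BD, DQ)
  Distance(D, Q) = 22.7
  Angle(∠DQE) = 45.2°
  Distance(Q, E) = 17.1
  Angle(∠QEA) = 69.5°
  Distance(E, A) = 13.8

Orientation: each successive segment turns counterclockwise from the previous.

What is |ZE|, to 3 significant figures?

20.9

BD ⟂ DQ, so DQ runs at -54.2°; with |DQ| = 22.7, Q = (-27.4, -21.1). ∠DQE = 45.2° gives QE at 80.6° from the x-axis; with |QE| = 17.1, E = (-24.6, -4.22). Then |ZE| = |E − Z| = 20.9.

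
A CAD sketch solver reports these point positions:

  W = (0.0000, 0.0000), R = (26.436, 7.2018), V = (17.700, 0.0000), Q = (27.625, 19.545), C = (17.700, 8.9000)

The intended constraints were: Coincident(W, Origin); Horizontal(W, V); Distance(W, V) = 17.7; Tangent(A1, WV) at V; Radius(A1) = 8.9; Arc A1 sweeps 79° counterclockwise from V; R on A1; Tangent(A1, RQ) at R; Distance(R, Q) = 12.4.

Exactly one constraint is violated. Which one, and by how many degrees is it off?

Tangent(A1, RQ) at R — off by 5.50°.

W = (0.00, 0.00) ✓; W.y = 0.00, V.y = 0.00 ✓; |WV| = 17.70 ✓; ∠(CV, VW) = 90.00° ✓; |CV| = 8.900 ✓; bearing(C→R) − bearing(C→V) = 79.00° ✓; |CR| = 8.900 ✓; ∠(CR, RQ) = 84.50° ✗; |RQ| = 12.40 ✓.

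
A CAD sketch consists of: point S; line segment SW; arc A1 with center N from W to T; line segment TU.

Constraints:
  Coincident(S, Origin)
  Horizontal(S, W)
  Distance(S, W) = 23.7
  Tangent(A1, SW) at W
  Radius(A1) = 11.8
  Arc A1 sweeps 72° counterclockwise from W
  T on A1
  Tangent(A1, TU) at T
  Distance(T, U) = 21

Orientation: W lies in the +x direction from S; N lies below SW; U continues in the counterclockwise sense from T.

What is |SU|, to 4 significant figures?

28.76

S is at the origin; SW is horizontal with |SW| = 23.7 and W on the +x side, so W = (23.70, 0.000). Since A1 is tangent to SW there, NW ⟂ SW, so N = W + (0, -11.8) = (23.70, -11.80). On A1, W sits at bearing 90° from N; a 72° counterclockwise sweep puts T at bearing 162°, so T = N + 11.8·(cos 162°, sin 162°) = (12.48, -8.154). The tangent condition forces NT to be normal to TU, so TU runs along (−sin 162°, cos 162°); with |TU| = 21.0, U = (5.988, -28.13). Then |SU| = |U − S| = 28.76.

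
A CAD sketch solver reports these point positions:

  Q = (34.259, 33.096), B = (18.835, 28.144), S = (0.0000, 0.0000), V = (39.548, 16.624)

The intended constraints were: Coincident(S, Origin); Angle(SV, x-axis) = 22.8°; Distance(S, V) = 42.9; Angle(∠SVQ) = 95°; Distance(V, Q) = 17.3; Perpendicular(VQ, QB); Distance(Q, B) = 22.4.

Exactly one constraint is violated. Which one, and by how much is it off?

Distance(Q, B) = 22.4 — off by 6.20.

S = (0.00, 0.00) ✓; SV at 22.80° ✓; |SV| = 42.90 ✓; ∠SVQ = 95.00° ✓; |VQ| = 17.30 ✓; ∠(VQ, QB) = 90.00° ✓; |QB| = 16.20 ✗.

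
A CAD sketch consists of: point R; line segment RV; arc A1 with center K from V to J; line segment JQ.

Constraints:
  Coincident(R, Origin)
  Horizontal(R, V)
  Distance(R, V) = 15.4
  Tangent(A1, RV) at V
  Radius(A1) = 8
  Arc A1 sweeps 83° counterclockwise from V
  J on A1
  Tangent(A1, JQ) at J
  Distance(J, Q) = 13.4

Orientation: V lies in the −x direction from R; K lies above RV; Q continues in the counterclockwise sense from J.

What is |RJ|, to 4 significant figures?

10.25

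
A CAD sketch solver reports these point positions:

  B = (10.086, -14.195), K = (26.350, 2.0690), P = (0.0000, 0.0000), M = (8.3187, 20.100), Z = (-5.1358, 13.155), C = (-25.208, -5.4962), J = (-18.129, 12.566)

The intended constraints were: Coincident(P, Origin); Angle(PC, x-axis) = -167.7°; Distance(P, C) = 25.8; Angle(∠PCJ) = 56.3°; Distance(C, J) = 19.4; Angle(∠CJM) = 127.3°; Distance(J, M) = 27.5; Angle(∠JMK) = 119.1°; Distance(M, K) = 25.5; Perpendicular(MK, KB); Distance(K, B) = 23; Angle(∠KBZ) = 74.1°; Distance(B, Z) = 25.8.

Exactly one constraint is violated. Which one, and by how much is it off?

Distance(B, Z) = 25.8 — off by 5.50.

P = (0.00, 0.00) ✓; PC at -167.7° ✓; |PC| = 25.80 ✓; ∠PCJ = 56.30° ✓; |CJ| = 19.40 ✓; ∠CJM = 127.3° ✓; |JM| = 27.50 ✓; ∠JMK = 119.1° ✓; |MK| = 25.50 ✓; ∠(MK, KB) = 90.00° ✓; |KB| = 23.00 ✓; ∠KBZ = 74.10° ✓; |BZ| = 31.30 ✗.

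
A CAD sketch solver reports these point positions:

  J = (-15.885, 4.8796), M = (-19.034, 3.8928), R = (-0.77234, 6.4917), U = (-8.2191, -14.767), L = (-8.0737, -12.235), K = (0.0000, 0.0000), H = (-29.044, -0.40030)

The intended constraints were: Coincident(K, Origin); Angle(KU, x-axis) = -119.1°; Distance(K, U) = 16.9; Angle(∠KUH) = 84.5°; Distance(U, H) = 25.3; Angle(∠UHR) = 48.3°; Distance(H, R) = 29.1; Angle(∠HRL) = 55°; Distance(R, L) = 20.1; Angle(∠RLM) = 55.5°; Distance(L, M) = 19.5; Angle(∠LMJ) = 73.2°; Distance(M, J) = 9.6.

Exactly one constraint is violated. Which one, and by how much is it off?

Distance(M, J) = 9.6 — off by 6.30.

K = (0.00, 0.00) ✓; KU at -119.1° ✓; |KU| = 16.90 ✓; ∠KUH = 84.50° ✓; |UH| = 25.30 ✓; ∠UHR = 48.30° ✓; |HR| = 29.10 ✓; ∠HRL = 55.00° ✓; |RL| = 20.10 ✓; ∠RLM = 55.50° ✓; |LM| = 19.50 ✓; ∠LMJ = 73.20° ✓; |MJ| = 3.300 ✗.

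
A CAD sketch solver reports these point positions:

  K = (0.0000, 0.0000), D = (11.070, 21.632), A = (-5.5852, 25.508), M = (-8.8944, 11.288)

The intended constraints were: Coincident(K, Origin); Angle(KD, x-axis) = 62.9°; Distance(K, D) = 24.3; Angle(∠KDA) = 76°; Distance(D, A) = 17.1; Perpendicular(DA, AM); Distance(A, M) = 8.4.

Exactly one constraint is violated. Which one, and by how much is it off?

Distance(A, M) = 8.4 — off by 6.20.

K = (0.00, 0.00) ✓; KD at 62.90° ✓; |KD| = 24.30 ✓; ∠KDA = 76.00° ✓; |DA| = 17.10 ✓; ∠(DA, AM) = 90.00° ✓; |AM| = 14.60 ✗.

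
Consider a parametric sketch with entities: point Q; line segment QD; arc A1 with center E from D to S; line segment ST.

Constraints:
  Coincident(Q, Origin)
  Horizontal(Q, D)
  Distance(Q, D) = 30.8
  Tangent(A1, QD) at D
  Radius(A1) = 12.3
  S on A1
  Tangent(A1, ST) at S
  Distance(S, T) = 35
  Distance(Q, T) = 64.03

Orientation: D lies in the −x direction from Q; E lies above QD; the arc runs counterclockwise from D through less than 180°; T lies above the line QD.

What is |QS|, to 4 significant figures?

29.18

Checks: ∠(ED, DQ) = 90.00° ✓; |ES| = 12.30 ✓; ∠(ES, ST) = 90.00° ✓; |ST| = 35.00 ✓; |QT| = 64.03 ✓.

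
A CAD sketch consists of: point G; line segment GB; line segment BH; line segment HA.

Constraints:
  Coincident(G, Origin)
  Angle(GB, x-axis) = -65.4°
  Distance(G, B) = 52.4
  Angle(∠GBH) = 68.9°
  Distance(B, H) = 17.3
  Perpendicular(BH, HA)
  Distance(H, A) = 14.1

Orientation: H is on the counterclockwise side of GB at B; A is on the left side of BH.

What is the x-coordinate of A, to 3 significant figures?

23.8

G is at the origin; GB runs at -65.4° with length 52.4, so B = 52.4·(cos -65.4°, sin -65.4°) = (21.8, -47.6). ∠GBH = 68.9°, so BH runs at -65.4° + (180° − 68.9°) = 45.7° from the x-axis; with |BH| = 17.3, H = B + 17.3·(cos 45.7°, sin 45.7°) = (33.9, -35.3). BH ⟂ HA; with |HA| = 14.1 on the left of BH, A = H + 14.1·(-0.716, 0.698) = (23.8, -25.4). So A.x = 23.8.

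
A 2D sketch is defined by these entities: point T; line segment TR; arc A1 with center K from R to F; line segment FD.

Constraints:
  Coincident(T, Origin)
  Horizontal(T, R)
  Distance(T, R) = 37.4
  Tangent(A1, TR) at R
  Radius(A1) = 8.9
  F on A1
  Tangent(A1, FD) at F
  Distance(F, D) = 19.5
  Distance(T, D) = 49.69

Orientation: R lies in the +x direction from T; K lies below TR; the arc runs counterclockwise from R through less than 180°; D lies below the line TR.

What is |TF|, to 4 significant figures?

32.55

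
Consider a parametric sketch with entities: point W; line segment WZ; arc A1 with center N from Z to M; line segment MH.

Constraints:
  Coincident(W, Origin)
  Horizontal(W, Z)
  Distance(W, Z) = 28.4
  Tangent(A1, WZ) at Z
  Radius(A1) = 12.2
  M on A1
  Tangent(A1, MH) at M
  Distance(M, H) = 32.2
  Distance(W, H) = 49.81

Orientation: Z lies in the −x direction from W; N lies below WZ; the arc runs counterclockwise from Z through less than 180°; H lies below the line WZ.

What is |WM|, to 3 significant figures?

42.9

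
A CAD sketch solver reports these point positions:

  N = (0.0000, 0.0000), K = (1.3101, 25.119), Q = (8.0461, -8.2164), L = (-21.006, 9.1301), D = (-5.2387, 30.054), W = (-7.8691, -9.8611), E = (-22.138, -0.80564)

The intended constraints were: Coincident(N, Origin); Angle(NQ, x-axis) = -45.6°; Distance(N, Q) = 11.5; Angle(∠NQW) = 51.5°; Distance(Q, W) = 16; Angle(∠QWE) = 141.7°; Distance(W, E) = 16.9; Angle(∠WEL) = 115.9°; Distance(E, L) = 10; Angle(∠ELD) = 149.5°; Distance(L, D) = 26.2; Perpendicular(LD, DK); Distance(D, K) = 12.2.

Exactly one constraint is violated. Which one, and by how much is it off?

Distance(D, K) = 12.2 — off by 4.00.

N = (0.00, 0.00) ✓; NQ at -45.60° ✓; |NQ| = 11.50 ✓; ∠NQW = 51.50° ✓; |QW| = 16.00 ✓; ∠QWE = 141.7° ✓; |WE| = 16.90 ✓; ∠WEL = 115.9° ✓; |EL| = 10.00 ✓; ∠ELD = 149.5° ✓; |LD| = 26.20 ✓; ∠(LD, DK) = 90.00° ✓; |DK| = 8.200 ✗.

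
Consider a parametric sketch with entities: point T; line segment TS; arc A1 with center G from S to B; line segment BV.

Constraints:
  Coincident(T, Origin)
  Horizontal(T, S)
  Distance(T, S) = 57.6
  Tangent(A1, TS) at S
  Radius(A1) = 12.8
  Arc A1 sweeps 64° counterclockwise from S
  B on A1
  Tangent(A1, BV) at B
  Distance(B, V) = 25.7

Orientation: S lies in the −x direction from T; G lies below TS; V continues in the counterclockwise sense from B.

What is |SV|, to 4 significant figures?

37.89

On A1, S sits at bearing 90° from G; a 64° counterclockwise sweep puts B at bearing 154°, so B = G + 12.8·(cos 154°, sin 154°) = (-69.10, -7.189). A1 meets BV tangentially, so GB is at right angles to BV, so BV runs along (−sin 154°, cos 154°); with |BV| = 25.7, V = (-80.37, -30.29). Then |SV| = |V − S| = 37.89.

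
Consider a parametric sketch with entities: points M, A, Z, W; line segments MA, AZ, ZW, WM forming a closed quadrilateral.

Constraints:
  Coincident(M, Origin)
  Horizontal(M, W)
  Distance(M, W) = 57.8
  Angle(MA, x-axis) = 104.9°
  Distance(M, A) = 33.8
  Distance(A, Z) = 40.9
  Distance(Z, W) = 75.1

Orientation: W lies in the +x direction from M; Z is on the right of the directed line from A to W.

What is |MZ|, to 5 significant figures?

18.480

M is at the origin; M and W share the same y with |MW| = 57.8 and W in +x, so W = (57.8, 0). MA runs at 104.9° with |MA| = 33.8, so A = (-8.6911, 32.664). Z is determined by |AZ| = 40.9 and |ZW| = 75.1 together: it lies at the intersection of circle(A, 40.9) and circle(W, 75.1). With |AW| = 74.081, the foot of the radical line on AW is 10.264 from A and the perpendicular offset is √(40.9² − 10.264²) = 39.591. Taking the right-of-AW solution: Z = (-16.935, -7.3971).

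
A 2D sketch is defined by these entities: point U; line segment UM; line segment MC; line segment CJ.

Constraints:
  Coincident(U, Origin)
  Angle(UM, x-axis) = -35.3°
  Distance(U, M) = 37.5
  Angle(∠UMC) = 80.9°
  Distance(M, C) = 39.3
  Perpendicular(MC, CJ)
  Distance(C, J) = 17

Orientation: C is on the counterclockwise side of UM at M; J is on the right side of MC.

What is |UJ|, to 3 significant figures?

63.5

∠UMC = 80.9°, so MC runs at -35.3° + (180° − 80.9°) = 63.8° from the x-axis; with |MC| = 39.3, C = M + 39.3·(cos 63.8°, sin 63.8°) = (48.0, 13.6). The perpendicularity gives CJ at right angles to MC; with |CJ| = 17.0 on the right of MC, J = C + 17.0·(0.897, -0.442) = (63.2, 6.09). Then |UJ| = |J − U| = 63.5.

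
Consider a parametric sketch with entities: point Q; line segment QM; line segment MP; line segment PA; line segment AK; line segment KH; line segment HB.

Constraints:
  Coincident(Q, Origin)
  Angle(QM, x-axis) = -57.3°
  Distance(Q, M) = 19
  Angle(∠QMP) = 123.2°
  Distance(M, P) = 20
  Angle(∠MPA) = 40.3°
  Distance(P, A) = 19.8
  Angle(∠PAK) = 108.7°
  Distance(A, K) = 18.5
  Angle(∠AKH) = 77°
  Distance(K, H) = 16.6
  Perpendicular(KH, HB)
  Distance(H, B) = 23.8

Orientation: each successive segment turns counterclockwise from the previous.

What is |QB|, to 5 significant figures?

29.221

Q is at the origin; QM runs at -57.3° with length 19.0, so M = (10.265, -15.989). ∠QMP = 123.2° gives MP at -0.50000° from the x-axis; with |MP| = 20.0, P = (30.264, -16.163). ∠MPA = 40.3° gives PA at 139.20° from the x-axis; with |PA| = 19.8, A = (15.275, -3.2255). ∠PAK = 108.7° gives AK at -149.50° from the x-axis; with |AK| = 18.5, K = (-0.66484, -12.615). ∠AKH = 77.0° gives KH at -46.500° from the x-axis; with |KH| = 16.6, H = (10.762, -24.656). KH ⟂ HB, so HB runs at 43.500°; with |HB| = 23.8, B = (28.026, -8.2733). Then |QB| = |B − Q| = 29.221.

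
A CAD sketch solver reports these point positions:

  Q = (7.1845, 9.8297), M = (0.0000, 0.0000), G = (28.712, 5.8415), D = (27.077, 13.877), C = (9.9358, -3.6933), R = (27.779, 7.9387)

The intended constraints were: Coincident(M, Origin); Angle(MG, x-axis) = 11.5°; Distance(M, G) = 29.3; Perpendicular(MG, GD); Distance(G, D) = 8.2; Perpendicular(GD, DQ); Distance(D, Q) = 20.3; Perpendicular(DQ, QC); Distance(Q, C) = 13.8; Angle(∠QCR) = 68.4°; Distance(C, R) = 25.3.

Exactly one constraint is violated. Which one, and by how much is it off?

Distance(C, R) = 25.3 — off by 4.00.

M = (0.00, 0.00) ✓; MG at 11.50° ✓; |MG| = 29.30 ✓; ∠(MG, GD) = 90.00° ✓; |GD| = 8.200 ✓; ∠(GD, DQ) = 90.00° ✓; |DQ| = 20.30 ✓; ∠(DQ, QC) = 90.00° ✓; |QC| = 13.80 ✓; ∠QCR = 68.40° ✓; |CR| = 21.30 ✗.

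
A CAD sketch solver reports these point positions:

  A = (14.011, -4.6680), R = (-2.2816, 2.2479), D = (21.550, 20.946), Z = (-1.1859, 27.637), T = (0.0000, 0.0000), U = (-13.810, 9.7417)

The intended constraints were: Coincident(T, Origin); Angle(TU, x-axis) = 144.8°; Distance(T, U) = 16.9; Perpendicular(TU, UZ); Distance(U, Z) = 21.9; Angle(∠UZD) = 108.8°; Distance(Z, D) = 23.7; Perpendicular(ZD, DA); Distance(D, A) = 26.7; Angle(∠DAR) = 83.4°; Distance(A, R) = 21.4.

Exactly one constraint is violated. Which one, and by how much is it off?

Distance(A, R) = 21.4 — off by 3.70.

T = (0.00, 0.00) ✓; TU at 144.8° ✓; |TU| = 16.90 ✓; ∠(TU, UZ) = 90.00° ✓; |UZ| = 21.90 ✓; ∠UZD = 108.8° ✓; |ZD| = 23.70 ✓; ∠(ZD, DA) = 90.00° ✓; |DA| = 26.70 ✓; ∠DAR = 83.40° ✓; |AR| = 17.70 ✗.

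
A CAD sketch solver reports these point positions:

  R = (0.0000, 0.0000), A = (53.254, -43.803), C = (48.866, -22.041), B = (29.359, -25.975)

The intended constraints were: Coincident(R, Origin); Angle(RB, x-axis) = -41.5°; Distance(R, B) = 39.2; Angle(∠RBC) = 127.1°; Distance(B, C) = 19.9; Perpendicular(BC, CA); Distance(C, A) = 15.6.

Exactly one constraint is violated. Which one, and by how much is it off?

Distance(C, A) = 15.6 — off by 6.60.

R = (0.00, 0.00) ✓; RB at -41.50° ✓; |RB| = 39.20 ✓; ∠RBC = 127.1° ✓; |BC| = 19.90 ✓; ∠(BC, CA) = 90.00° ✓; |CA| = 22.20 ✗.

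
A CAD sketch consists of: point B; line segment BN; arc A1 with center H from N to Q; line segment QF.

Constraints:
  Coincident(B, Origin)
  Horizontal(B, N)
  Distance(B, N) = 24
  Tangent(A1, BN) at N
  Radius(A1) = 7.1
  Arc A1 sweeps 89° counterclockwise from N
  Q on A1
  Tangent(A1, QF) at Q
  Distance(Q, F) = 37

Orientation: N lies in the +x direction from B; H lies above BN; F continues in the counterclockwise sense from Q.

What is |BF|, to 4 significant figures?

54.23

B is at the origin; B and N share the same y with |BN| = 24.0 and N on the +x side, so N = (24.00, 0.000). The tangent condition forces HN to be normal to BN, so H = N + (0, 7.1) = (24.00, 7.100). On A1, N sits at bearing -90° from H; an 89° counterclockwise sweep puts Q at bearing -1°, so Q = H + 7.1·(cos -1°, sin -1°) = (31.10, 6.976). A1 meets QF tangentially, so HQ is at right angles to QF, so QF runs along (−sin -1°, cos -1°); with |QF| = 37.0, F = (31.74, 43.97). Then |BF| = |F − B| = 54.23.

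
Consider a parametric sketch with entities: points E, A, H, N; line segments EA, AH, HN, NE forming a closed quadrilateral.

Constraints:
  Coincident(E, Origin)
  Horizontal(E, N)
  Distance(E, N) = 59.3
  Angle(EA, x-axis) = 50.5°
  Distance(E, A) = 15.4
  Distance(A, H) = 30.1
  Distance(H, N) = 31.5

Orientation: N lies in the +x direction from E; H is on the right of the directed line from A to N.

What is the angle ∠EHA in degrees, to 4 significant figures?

28.81°

Checks: E.y = 0.00, N.y = 0.00 ✓; |AH| = 30.10 ✓; |HN| = 31.50 ✓.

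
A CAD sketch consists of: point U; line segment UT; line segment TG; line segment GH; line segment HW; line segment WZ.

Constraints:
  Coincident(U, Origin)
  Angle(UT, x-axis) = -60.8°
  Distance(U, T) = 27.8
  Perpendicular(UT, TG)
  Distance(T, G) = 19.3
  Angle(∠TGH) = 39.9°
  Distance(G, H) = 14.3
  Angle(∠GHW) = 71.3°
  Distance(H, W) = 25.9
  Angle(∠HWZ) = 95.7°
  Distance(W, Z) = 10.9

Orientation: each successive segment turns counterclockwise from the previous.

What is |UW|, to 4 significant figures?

42.79

U is at the origin; UT runs at -60.8° with length 27.8, so T = (13.56, -24.27). The perpendicularity gives TG at right angles to UT, so TG runs at 29.20°; with |TG| = 19.3, G = (30.41, -14.85). ∠TGH = 39.9° gives GH at 169.3° from the x-axis; with |GH| = 14.3, H = (16.36, -12.20). ∠GHW = 71.3° gives HW at -82.00° from the x-axis; with |HW| = 25.9, W = (19.96, -37.84). Then |UW| = |W − U| = 42.79.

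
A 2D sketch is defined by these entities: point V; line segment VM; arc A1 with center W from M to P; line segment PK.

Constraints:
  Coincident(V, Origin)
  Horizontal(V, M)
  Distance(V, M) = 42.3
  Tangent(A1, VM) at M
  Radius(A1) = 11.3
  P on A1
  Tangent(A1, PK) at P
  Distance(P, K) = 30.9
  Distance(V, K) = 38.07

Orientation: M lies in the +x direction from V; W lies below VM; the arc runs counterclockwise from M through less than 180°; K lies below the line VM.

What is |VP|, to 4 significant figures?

32.84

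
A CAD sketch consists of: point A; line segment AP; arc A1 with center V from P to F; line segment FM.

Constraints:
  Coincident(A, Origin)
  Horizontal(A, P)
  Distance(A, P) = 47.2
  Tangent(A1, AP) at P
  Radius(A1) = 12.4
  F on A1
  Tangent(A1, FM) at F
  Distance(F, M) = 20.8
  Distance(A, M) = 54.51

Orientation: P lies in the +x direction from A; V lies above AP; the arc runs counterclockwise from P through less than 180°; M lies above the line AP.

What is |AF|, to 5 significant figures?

59.798

A is at the origin; A and P share the same y with |AP| = 47.2 and P on the +x side, so P = (47.200, 0.0000). Since A1 is tangent to AP there, VP ⟂ AP, so V = P + (0, 12.4) = (47.200, 12.400). Since VF ⟂ FM (tangency), |VM| = √(12.4² + 20.8²) = 24.216 regardless of where F sits on A1. So M lies on both circle(A, 54.51) and circle(V, 24.216); the above-AP intersection is M = (41.080, 35.830). F is the foot of the tangent from M: F = (55.901, 21.235).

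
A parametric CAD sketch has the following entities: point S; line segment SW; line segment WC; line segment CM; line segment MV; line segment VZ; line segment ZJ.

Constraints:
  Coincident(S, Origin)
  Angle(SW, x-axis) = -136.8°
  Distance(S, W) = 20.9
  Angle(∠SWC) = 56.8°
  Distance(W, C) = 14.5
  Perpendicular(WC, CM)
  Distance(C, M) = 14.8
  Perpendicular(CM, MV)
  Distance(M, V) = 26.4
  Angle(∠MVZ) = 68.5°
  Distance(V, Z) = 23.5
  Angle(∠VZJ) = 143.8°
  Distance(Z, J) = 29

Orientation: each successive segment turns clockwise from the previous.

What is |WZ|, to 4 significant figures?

7.792

S is at the origin; SW runs at -136.8° with length 20.9, so W = (-15.24, -14.31). ∠SWC = 56.8° gives WC at 100.0° from the x-axis; with |WC| = 14.5, C = (-17.75, -0.02732). WC ⟂ CM, so CM runs at 10.00°; with |CM| = 14.8, M = (-3.178, 2.543). The perpendicularity gives MV at right angles to CM, so MV runs at -80.00°; with |MV| = 26.4, V = (1.406, -23.46). ∠MVZ = 68.5° gives VZ at 168.5° from the x-axis; with |VZ| = 23.5, Z = (-21.62, -18.77). Then |WZ| = |Z − W| = 7.792.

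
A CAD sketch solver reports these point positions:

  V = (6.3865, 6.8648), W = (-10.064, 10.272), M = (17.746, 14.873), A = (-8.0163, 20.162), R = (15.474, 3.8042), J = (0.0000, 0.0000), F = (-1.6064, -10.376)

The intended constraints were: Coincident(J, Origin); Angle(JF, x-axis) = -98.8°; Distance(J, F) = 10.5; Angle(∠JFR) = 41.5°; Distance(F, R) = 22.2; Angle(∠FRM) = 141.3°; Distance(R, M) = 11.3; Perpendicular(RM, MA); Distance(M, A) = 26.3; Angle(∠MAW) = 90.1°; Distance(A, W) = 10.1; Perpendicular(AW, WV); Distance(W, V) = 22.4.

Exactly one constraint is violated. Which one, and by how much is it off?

Distance(W, V) = 22.4 — off by 5.60.

J = (0.00, 0.00) ✓; JF at -98.80° ✓; |JF| = 10.50 ✓; ∠JFR = 41.50° ✓; |FR| = 22.20 ✓; ∠FRM = 141.3° ✓; |RM| = 11.30 ✓; ∠(RM, MA) = 90.00° ✓; |MA| = 26.30 ✓; ∠MAW = 90.10° ✓; |AW| = 10.10 ✓; ∠(AW, WV) = 90.00° ✓; |WV| = 16.80 ✗.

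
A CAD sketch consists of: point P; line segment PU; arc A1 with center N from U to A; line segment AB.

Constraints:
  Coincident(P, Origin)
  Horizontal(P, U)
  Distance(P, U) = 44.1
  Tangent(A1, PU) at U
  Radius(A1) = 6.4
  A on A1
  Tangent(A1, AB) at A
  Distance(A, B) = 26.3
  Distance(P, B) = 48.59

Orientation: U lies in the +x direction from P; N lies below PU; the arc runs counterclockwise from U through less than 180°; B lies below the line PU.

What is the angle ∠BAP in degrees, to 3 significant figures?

96.0°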